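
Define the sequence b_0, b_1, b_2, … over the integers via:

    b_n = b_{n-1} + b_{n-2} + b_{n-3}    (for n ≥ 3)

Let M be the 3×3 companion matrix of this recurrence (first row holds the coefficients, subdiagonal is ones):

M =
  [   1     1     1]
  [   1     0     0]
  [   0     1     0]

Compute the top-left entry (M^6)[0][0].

(M^6)[0][0] is the top entry after applying M 6 times to the unit state (1, 0, 0). Equivalently it is h_{8} for the auxiliary sequence (h_n) obeying the same recurrence with h_2 = 1 and h_i = 0 for 0 ≤ i < 2:
h_3 = 1·1 + 1·0 + 1·0 = 1
h_4 = 1·1 + 1·1 + 1·0 = 2
h_5 = 1·2 + 1·1 + 1·1 = 4
h_6 = 1·4 + 1·2 + 1·1 = 7
h_7 = 1·7 + 1·4 + 1·2 = 13
h_8 = 1·13 + 1·7 + 1·4 = 24

24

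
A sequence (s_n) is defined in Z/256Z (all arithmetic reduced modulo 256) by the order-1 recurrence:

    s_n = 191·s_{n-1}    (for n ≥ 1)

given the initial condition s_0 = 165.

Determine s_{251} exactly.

s_1 = 191·165 = 27
s_2 = 191·27 = 37
s_3 = 191·37 = 155
s_4 = 191·155 = 165
(s_4) = (165) = (s_0), so the sequence has period 4.
251 ≡ 3 (mod 4), hence s_251 = s_3 = 155.

155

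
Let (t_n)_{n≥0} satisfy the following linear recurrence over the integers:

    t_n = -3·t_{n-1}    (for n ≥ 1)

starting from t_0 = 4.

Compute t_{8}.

t_1 = -3·4 = -12
t_2 = -3·-12 = 36
t_3 = -3·36 = -108
t_4 = -3·-108 = 324
t_5 = -3·324 = -972
t_6 = -3·-972 = 2916
t_7 = -3·2916 = -8748
t_8 = -3·-8748 = 26244

26244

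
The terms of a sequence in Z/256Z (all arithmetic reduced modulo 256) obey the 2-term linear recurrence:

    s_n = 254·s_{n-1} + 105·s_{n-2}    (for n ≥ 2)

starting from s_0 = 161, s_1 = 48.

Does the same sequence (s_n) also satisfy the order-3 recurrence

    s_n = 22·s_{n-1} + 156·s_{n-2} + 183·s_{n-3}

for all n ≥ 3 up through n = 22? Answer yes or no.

no

Terms s_0..s_22: 161, 48, 169, 94, 149, 100, 85, 90, 41, 152, 161, 22, 221, 76, 13, 18, 49, 0, 25, 206, 165, 52, 69
n=3: candidate gives 221, actual s_3 = 94 ✗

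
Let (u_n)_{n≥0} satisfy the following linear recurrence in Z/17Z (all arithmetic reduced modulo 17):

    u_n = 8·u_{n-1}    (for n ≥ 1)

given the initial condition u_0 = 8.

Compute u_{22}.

15

u_1 = 8·8 = 13
u_2 = 8·13 = 2
u_3 = 8·2 = 16
u_4 = 8·16 = 9
u_5 = 8·9 = 4
u_6 = 8·4 = 15
u_7 = 8·15 = 1
u_8 = 8·1 = 8
(u_8) = (8) = (u_0), so the sequence has period 8.
22 ≡ 6 (mod 8), hence u_22 = u_6 = 15.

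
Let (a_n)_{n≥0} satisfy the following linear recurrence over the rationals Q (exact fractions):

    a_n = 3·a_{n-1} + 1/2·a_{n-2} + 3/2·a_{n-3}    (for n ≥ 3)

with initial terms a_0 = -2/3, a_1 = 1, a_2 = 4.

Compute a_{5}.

a_3 = 3·4 + 1/2·1 + 3/2·-2/3 = 23/2
a_4 = 3·23/2 + 1/2·4 + 3/2·1 = 38
a_5 = 3·38 + 1/2·23/2 + 3/2·4 = 503/4

503/4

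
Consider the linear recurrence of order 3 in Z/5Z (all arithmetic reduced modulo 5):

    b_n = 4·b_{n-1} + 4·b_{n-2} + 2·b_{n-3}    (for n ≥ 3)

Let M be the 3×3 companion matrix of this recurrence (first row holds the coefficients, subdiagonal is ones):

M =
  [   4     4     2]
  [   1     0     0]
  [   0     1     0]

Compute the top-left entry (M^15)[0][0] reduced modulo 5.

(M^15)[0][0] is the top entry after applying M 15 times to the unit state (1, 0, 0). Equivalently it is h_{17} for the auxiliary sequence (h_n) obeying the same recurrence with h_2 = 1 and h_i = 0 for 0 ≤ i < 2:
h_3 = 4·1 + 4·0 + 2·0 = 4
h_4 = 4·4 + 4·1 + 2·0 = 0
h_5 = 4·0 + 4·4 + 2·1 = 3
h_6 = 4·3 + 4·0 + 2·4 = 0
h_7 = 4·0 + 4·3 + 2·0 = 2
h_8 = 4·2 + 4·0 + 2·3 = 4
h_9 = 4·4 + 4·2 + 2·0 = 4
h_10 = 4·4 + 4·4 + 2·2 = 1
h_11 = 4·1 + 4·4 + 2·4 = 3
h_12 = 4·3 + 4·1 + 2·4 = 4
h_13 = 4·4 + 4·3 + 2·1 = 0
h_14 = 4·0 + 4·4 + 2·3 = 2
h_15 = 4·2 + 4·0 + 2·4 = 1
h_16 = 4·1 + 4·2 + 2·0 = 2
h_17 = 4·2 + 4·1 + 2·2 = 1

1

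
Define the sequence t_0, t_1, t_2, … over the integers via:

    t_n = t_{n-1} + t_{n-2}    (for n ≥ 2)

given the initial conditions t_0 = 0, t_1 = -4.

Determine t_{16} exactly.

-3948

t_2 = 1·-4 + 1·0 = -4
t_3 = 1·-4 + 1·-4 = -8
t_4 = 1·-8 + 1·-4 = -12
t_5 = 1·-12 + 1·-8 = -20
t_6 = 1·-20 + 1·-12 = -32
t_7 = 1·-32 + 1·-20 = -52
t_8 = 1·-52 + 1·-32 = -84
t_9 = 1·-84 + 1·-52 = -136
t_10 = 1·-136 + 1·-84 = -220
t_11 = 1·-220 + 1·-136 = -356
t_12 = 1·-356 + 1·-220 = -576
t_13 = 1·-576 + 1·-356 = -932
t_14 = 1·-932 + 1·-576 = -1508
t_15 = 1·-1508 + 1·-932 = -2440
t_16 = 1·-2440 + 1·-1508 = -3948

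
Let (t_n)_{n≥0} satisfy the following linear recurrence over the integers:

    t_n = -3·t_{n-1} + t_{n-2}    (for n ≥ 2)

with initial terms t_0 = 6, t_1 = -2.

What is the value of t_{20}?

t_2 = -3·-2 + 1·6 = 12
t_3 = -3·12 + 1·-2 = -38
t_4 = -3·-38 + 1·12 = 126
t_5 = -3·126 + 1·-38 = -416
t_6 = -3·-416 + 1·126 = 1374
t_7 = -3·1374 + 1·-416 = -4538
t_8 = -3·-4538 + 1·1374 = 14988
t_9 = -3·14988 + 1·-4538 = -49502
t_10 = -3·-49502 + 1·14988 = 163494
t_11 = -3·163494 + 1·-49502 = -539984
t_12 = -3·-539984 + 1·163494 = 1783446
t_13 = -3·1783446 + 1·-539984 = -5890322
t_14 = -3·-5890322 + 1·1783446 = 19454412
t_15 = -3·19454412 + 1·-5890322 = -64253558
t_16 = -3·-64253558 + 1·19454412 = 212215086
t_17 = -3·212215086 + 1·-64253558 = -700898816
t_18 = -3·-700898816 + 1·212215086 = 2314911534
t_19 = -3·2314911534 + 1·-700898816 = -7645633418
t_20 = -3·-7645633418 + 1·2314911534 = 25251811788

25251811788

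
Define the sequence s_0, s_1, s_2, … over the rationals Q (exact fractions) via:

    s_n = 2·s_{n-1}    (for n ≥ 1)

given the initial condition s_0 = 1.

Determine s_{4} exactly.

s_1 = 2·1 = 2
s_2 = 2·2 = 4
s_3 = 2·4 = 8
s_4 = 2·8 = 16

16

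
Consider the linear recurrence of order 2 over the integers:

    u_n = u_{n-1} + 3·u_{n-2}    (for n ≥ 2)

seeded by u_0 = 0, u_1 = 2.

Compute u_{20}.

9751826

u_2 = 1·2 + 3·0 = 2
u_3 = 1·2 + 3·2 = 8
u_4 = 1·8 + 3·2 = 14
u_5 = 1·14 + 3·8 = 38
u_6 = 1·38 + 3·14 = 80
u_7 = 1·80 + 3·38 = 194
u_8 = 1·194 + 3·80 = 434
u_9 = 1·434 + 3·194 = 1016
u_10 = 1·1016 + 3·434 = 2318
u_11 = 1·2318 + 3·1016 = 5366
u_12 = 1·5366 + 3·2318 = 12320
u_13 = 1·12320 + 3·5366 = 28418
u_14 = 1·28418 + 3·12320 = 65378
u_15 = 1·65378 + 3·28418 = 150632
u_16 = 1·150632 + 3·65378 = 346766
u_17 = 1·346766 + 3·150632 = 798662
u_18 = 1·798662 + 3·346766 = 1838960
u_19 = 1·1838960 + 3·798662 = 4234946
u_20 = 1·4234946 + 3·1838960 = 9751826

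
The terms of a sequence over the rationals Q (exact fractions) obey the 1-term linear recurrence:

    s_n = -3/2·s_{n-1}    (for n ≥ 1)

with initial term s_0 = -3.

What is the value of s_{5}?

s_1 = -3/2·-3 = 9/2
s_2 = -3/2·9/2 = -27/4
s_3 = -3/2·-27/4 = 81/8
s_4 = -3/2·81/8 = -243/16
s_5 = -3/2·-243/16 = 729/32

729/32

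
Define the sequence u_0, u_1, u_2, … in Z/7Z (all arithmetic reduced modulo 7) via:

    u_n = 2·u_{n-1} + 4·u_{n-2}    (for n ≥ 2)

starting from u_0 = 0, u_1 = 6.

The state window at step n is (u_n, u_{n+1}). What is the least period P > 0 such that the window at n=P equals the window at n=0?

48

n=0: window = (0, 6)
n=1: window = (6, 5)
n=2: window = (5, 6)
n=3: window = (6, 4)
n=4: window = (4, 4)
n=5: window = (4, 3)
n=6: window = (3, 1)
n=7: window = (1, 0)
n=8: window = (0, 4)
n=9: window = (4, 1)
n=10: window = (1, 4)
n=11: window = (4, 5)
n=12: window = (5, 5)
n=13: window = (5, 2)
n=14: window = (2, 3)
n=15: window = (3, 0)
n=16: window = (0, 5)
n=17: window = (5, 3)
n=18: window = (3, 5)
n=19: window = (5, 1)
n=20: window = (1, 1)
n=21: window = (1, 6)
n=22: window = (6, 2)
n=23: window = (2, 0)
n=24: window = (0, 1)
n=25: window = (1, 2)
n=26: window = (2, 1)
n=27: window = (1, 3)
n=28: window = (3, 3)
n=29: window = (3, 4)
n=30: window = (4, 6)
n=31: window = (6, 0)
n=32: window = (0, 3)
n=33: window = (3, 6)
n=34: window = (6, 3)
n=35: window = (3, 2)
n=36: window = (2, 2)
n=37: window = (2, 5)
n=38: window = (5, 4)
n=39: window = (4, 0)
n=40: window = (0, 2)
…
n=46: window = (1, 5)
n=47: window = (5, 0)
n=48: window = (0, 6)
window at n=48 equals window at n=0 → period = 48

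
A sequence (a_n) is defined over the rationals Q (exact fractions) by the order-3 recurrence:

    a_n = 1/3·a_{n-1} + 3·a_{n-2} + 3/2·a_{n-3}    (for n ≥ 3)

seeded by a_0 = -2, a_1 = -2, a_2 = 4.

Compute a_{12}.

a_3 = 1/3·4 + 3·-2 + 3/2·-2 = -23/3
a_4 = 1/3·-23/3 + 3·4 + 3/2·-2 = 58/9
a_5 = 1/3·58/9 + 3·-23/3 + 3/2·4 = -401/27
a_6 = 1/3·-401/27 + 3·58/9 + 3/2·-23/3 = 467/162
a_7 = 1/3·467/162 + 3·-401/27 + 3/2·58/9 = -16489/486
a_8 = 1/3·-16489/486 + 3·467/162 + 3/2·-401/27 = -36361/1458
a_9 = 1/3·-36361/1458 + 3·-16489/486 + 3/2·467/162 = -925301/8748
a_10 = 1/3·-925301/8748 + 3·-36361/1458 + 3/2·-16489/486 = -1056101/6561
a_11 = 1/3·-1056101/6561 + 3·-925301/8748 + 3/2·-36361/1458 = -8038193/19683
a_12 = 1/3·-8038193/19683 + 3·-1056101/6561 + 3/2·-925301/8748 = -367372741/472392

-367372741/472392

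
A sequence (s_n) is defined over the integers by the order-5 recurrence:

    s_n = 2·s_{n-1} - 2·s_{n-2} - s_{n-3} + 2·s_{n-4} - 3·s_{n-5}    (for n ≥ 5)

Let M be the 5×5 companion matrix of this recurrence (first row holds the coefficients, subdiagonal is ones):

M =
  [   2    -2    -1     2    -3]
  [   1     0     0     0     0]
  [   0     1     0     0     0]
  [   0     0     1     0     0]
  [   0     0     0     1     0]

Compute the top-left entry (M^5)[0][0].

(M^5)[0][0] is the top entry after applying M 5 times to the unit state (1, 0, 0, 0, 0). Equivalently it is h_{9} for the auxiliary sequence (h_n) obeying the same recurrence with h_4 = 1 and h_i = 0 for 0 ≤ i < 4:
h_5 = 2·1 + -2·0 + -1·0 + 2·0 + -3·0 = 2
h_6 = 2·2 + -2·1 + -1·0 + 2·0 + -3·0 = 2
h_7 = 2·2 + -2·2 + -1·1 + 2·0 + -3·0 = -1
h_8 = 2·-1 + -2·2 + -1·2 + 2·1 + -3·0 = -6
h_9 = 2·-6 + -2·-1 + -1·2 + 2·2 + -3·1 = -11

-11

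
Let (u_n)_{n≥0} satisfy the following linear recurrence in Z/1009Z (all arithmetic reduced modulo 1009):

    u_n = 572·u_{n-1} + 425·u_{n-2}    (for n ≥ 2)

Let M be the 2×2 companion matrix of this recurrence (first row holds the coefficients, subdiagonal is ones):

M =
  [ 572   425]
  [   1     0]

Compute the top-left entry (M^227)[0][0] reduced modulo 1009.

(M^227)[0][0] is the top entry after applying M 227 times to the unit state (1, 0). Equivalently it is h_{228} for the auxiliary sequence (h_n) obeying the same recurrence with h_1 = 1 and h_i = 0 for 0 ≤ i < 1:
h_2 = 572·1 + 425·0 = 572
h_3 = 572·572 + 425·1 = 693
h_4 = 572·693 + 425·572 = 799
h_5 = 572·799 + 425·693 = 857
h_6 = 572·857 + 425·799 = 381
h_7 = 572·381 + 425·857 = 973
Continuing the recurrence:
  h_8 = 73;  h_9 = 222;  h_10 = 605;  h_11 = 486;  h_12 = 347;  h_13 = 425
  h_14 = 92;  h_15 = 170;  h_16 = 125;  h_17 = 472;  h_18 = 229;  h_19 = 636
  h_20 = 4;  h_21 = 158;  h_22 = 257;  h_23 = 246;  h_24 = 714;  h_25 = 386
  h_26 = 571;  h_27 = 288;  h_28 = 784;  h_29 = 763;  h_30 = 778;  h_31 = 433
  h_32 = 169;  h_33 = 191;  h_34 = 466;  h_35 = 631;  h_36 = 1005;  h_37 = 520
  h_38 = 103;  h_39 = 423;  h_40 = 184;  h_41 = 485;  h_42 = 452;  h_43 = 529
  h_44 = 278;  h_45 = 421;  h_46 = 767;  h_47 = 141;  h_48 = 0;  h_49 = 394
  h_50 = 361;  h_51 = 612;  h_52 = 1007;  h_53 = 652;  h_54 = 782;  h_55 = 951
  h_56 = 510;  h_57 = 694;  h_58 = 246;  h_59 = 783;  h_60 = 503;  h_61 = 965
  h_62 = 933;  h_63 = 386;  h_64 = 818;  h_65 = 312;  h_66 = 425;  h_67 = 352
  h_68 = 567;  h_69 = 703;  h_70 = 358;  h_71 = 60;  h_72 = 814;  h_73 = 734
  h_74 = 976;  h_75 = 464;  h_76 = 142;  h_77 = 949;  h_78 = 805;  h_79 = 81
  h_80 = 1001;  h_81 = 588;  h_82 = 975;  h_83 = 400;  h_84 = 442;  h_85 = 53
  h_86 = 222;  h_87 = 177;  h_88 = 857;  h_89 = 389;  h_90 = 504;  h_91 = 572
  h_92 = 560;  h_93 = 398;  h_94 = 507;  h_95 = 59;  h_96 = 0;  h_97 = 859
  h_98 = 974;  h_99 = 986;  h_100 = 221;  h_101 = 602;  h_102 = 363;  h_103 = 355
  h_104 = 149;  h_105 = 1006;  h_106 = 60;  h_107 = 757;  h_108 = 418;  h_109 = 826
  h_110 = 326;  h_111 = 734;  h_112 = 421;  h_113 = 839;  h_114 = 965;  h_115 = 455
  h_116 = 409;  h_117 = 516;  h_118 = 801;  h_119 = 433;  h_120 = 863;  h_121 = 622
  h_122 = 115;  h_123 = 187;  h_124 = 453;  h_125 = 576;  h_126 = 344;  h_127 = 635
  h_128 = 884;  h_129 = 611;  h_130 = 730;  h_131 = 196;  h_132 = 600;  h_133 = 702
  h_134 = 694;  h_135 = 117;  h_136 = 652;  h_137 = 907;  h_138 = 812;  h_139 = 361
  h_140 = 678;  h_141 = 417;  h_142 = 985;  h_143 = 39;  h_144 = 0;  h_145 = 431
  h_146 = 336;  h_147 = 19;  h_148 = 300;  h_149 = 73;  h_150 = 753;  h_151 = 628
  h_152 = 184;  h_153 = 836;  h_154 = 433;  h_155 = 603;  h_156 = 225;  h_157 = 546
  h_158 = 301;  h_159 = 622;  h_160 = 398;  h_161 = 623;  h_162 = 826;  h_163 = 677
  h_164 = 715;  h_165 = 495;  h_166 = 786;  h_167 = 81;  h_168 = 998;  h_169 = 890
  h_170 = 914;  h_171 = 21;  h_172 = 898;  h_173 = 928;  h_174 = 330;  h_175 = 967
  h_176 = 191;  h_177 = 592;  h_178 = 55;  h_179 = 540;  h_180 = 294;  h_181 = 122
  h_182 = 1006;  h_183 = 693;  h_184 = 602;  h_185 = 172;  h_186 = 75;  h_187 = 974
  h_188 = 756;  h_189 = 840;  h_190 = 634;  h_191 = 231;  h_192 = 0;  h_193 = 302
  h_194 = 205;  h_195 = 423;  h_196 = 147;  h_197 = 510;  h_198 = 36;  h_199 = 227
  h_200 = 857;  h_201 = 450;  h_202 = 81;  h_203 = 467;  h_204 = 867;  h_205 = 207
  h_206 = 541;  h_207 = 890;  h_208 = 417;  h_209 = 275;  h_210 = 546;  h_211 = 362
  h_212 = 199;  h_213 = 293;  h_214 = 930;  h_215 = 635;  h_216 = 711;  h_217 = 537
  h_218 = 912;  h_219 = 202;  h_220 = 662;  h_221 = 374;  h_222 = 868;  h_223 = 605
  h_224 = 588;  h_225 = 169;  h_226 = 481
h_227 = 572·481 + 425·169 = 870
h_228 = 572·870 + 425·481 = 810

810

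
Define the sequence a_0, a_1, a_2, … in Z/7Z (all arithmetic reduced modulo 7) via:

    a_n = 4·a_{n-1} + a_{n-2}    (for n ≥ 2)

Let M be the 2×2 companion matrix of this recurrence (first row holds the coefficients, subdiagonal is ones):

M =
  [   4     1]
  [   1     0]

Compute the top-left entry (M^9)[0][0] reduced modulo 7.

3

(M^9)[0][0] is the top entry after applying M 9 times to the unit state (1, 0). Equivalently it is h_{10} for the auxiliary sequence (h_n) obeying the same recurrence with h_1 = 1 and h_i = 0 for 0 ≤ i < 1:
h_2 = 4·1 + 1·0 = 4
h_3 = 4·4 + 1·1 = 3
h_4 = 4·3 + 1·4 = 2
h_5 = 4·2 + 1·3 = 4
h_6 = 4·4 + 1·2 = 4
h_7 = 4·4 + 1·4 = 6
h_8 = 4·6 + 1·4 = 0
h_9 = 4·0 + 1·6 = 6
h_10 = 4·6 + 1·0 = 3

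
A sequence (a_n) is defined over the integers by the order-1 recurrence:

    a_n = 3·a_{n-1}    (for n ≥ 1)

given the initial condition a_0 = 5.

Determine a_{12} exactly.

a_1 = 3·5 = 15
a_2 = 3·15 = 45
a_3 = 3·45 = 135
a_4 = 3·135 = 405
a_5 = 3·405 = 1215
a_6 = 3·1215 = 3645
a_7 = 3·3645 = 10935
a_8 = 3·10935 = 32805
a_9 = 3·32805 = 98415
a_10 = 3·98415 = 295245
a_11 = 3·295245 = 885735
a_12 = 3·885735 = 2657205

2657205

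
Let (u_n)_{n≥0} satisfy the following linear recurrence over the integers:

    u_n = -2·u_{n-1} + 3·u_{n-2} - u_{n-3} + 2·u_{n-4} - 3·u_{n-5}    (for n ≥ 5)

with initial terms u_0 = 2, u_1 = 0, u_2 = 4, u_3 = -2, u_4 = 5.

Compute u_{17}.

-23751194

u_5 = -2·5 + 3·-2 + -1·4 + 2·0 + -3·2 = -26
u_6 = -2·-26 + 3·5 + -1·-2 + 2·4 + -3·0 = 77
u_7 = -2·77 + 3·-26 + -1·5 + 2·-2 + -3·4 = -253
u_8 = -2·-253 + 3·77 + -1·-26 + 2·5 + -3·-2 = 779
u_9 = -2·779 + 3·-253 + -1·77 + 2·-26 + -3·5 = -2461
u_10 = -2·-2461 + 3·779 + -1·-253 + 2·77 + -3·-26 = 7744
u_11 = -2·7744 + 3·-2461 + -1·779 + 2·-253 + -3·77 = -24387
u_12 = -2·-24387 + 3·7744 + -1·-2461 + 2·779 + -3·-253 = 76784
u_13 = -2·76784 + 3·-24387 + -1·7744 + 2·-2461 + -3·779 = -241732
u_14 = -2·-241732 + 3·76784 + -1·-24387 + 2·7744 + -3·-2461 = 761074
u_15 = -2·761074 + 3·-241732 + -1·76784 + 2·-24387 + -3·7744 = -2396134
u_16 = -2·-2396134 + 3·761074 + -1·-241732 + 2·76784 + -3·-24387 = 7543951
u_17 = -2·7543951 + 3·-2396134 + -1·761074 + 2·-241732 + -3·76784 = -23751194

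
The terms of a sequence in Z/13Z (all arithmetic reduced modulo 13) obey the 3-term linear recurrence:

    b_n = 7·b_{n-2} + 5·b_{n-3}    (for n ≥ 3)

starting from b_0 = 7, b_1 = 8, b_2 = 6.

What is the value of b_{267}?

1

b_3 = 0·6 + 7·8 + 5·7 = 0
b_4 = 0·0 + 7·6 + 5·8 = 4
b_5 = 0·4 + 7·0 + 5·6 = 4
b_6 = 0·4 + 7·4 + 5·0 = 2
b_7 = 0·2 + 7·4 + 5·4 = 9
b_8 = 0·9 + 7·2 + 5·4 = 8
b_9 = 0·8 + 7·9 + 5·2 = 8
b_10 = 0·8 + 7·8 + 5·9 = 10
b_11 = 0·10 + 7·8 + 5·8 = 5
b_12 = 0·5 + 7·10 + 5·8 = 6
b_13 = 0·6 + 7·5 + 5·10 = 7
b_14 = 0·7 + 7·6 + 5·5 = 2
b_15 = 0·2 + 7·7 + 5·6 = 1
b_16 = 0·1 + 7·2 + 5·7 = 10
b_17 = 0·10 + 7·1 + 5·2 = 4
b_18 = 0·4 + 7·10 + 5·1 = 10
b_19 = 0·10 + 7·4 + 5·10 = 0
b_20 = 0·0 + 7·10 + 5·4 = 12
b_21 = 0·12 + 7·0 + 5·10 = 11
b_22 = 0·11 + 7·12 + 5·0 = 6
b_23 = 0·6 + 7·11 + 5·12 = 7
b_24 = 0·7 + 7·6 + 5·11 = 6
b_25 = 0·6 + 7·7 + 5·6 = 1
b_26 = 0·1 + 7·6 + 5·7 = 12
b_27 = 0·12 + 7·1 + 5·6 = 11
b_28 = 0·11 + 7·12 + 5·1 = 11
b_29 = 0·11 + 7·11 + 5·12 = 7
b_30 = 0·7 + 7·11 + 5·11 = 2
b_31 = 0·2 + 7·7 + 5·11 = 0
b_32 = 0·0 + 7·2 + 5·7 = 10
b_33 = 0·10 + 7·0 + 5·2 = 10
b_34 = 0·10 + 7·10 + 5·0 = 5
b_35 = 0·5 + 7·10 + 5·10 = 3
b_36 = 0·3 + 7·5 + 5·10 = 7
b_37 = 0·7 + 7·3 + 5·5 = 7
b_38 = 0·7 + 7·7 + 5·3 = 12
b_39 = 0·12 + 7·7 + 5·7 = 6
b_40 = 0·6 + 7·12 + 5·7 = 2
b_41 = 0·2 + 7·6 + 5·12 = 11
b_42 = 0·11 + 7·2 + 5·6 = 5
b_43 = 0·5 + 7·11 + 5·2 = 9
b_44 = 0·9 + 7·5 + 5·11 = 12
b_45 = 0·12 + 7·9 + 5·5 = 10
b_46 = 0·10 + 7·12 + 5·9 = 12
b_47 = 0·12 + 7·10 + 5·12 = 0
b_48 = 0·0 + 7·12 + 5·10 = 4
b_49 = 0·4 + 7·0 + 5·12 = 8
b_50 = 0·8 + 7·4 + 5·0 = 2
b_51 = 0·2 + 7·8 + 5·4 = 11
b_52 = 0·11 + 7·2 + 5·8 = 2
b_53 = 0·2 + 7·11 + 5·2 = 9
b_54 = 0·9 + 7·2 + 5·11 = 4
b_55 = 0·4 + 7·9 + 5·2 = 8
b_56 = 0·8 + 7·4 + 5·9 = 8
b_57 = 0·8 + 7·8 + 5·4 = 11
b_58 = 0·11 + 7·8 + 5·8 = 5
b_59 = 0·5 + 7·11 + 5·8 = 0
b_60 = 0·0 + 7·5 + 5·11 = 12
b_61 = 0·12 + 7·0 + 5·5 = 12
b_62 = 0·12 + 7·12 + 5·0 = 6
b_63 = 0·6 + 7·12 + 5·12 = 1
b_64 = 0·1 + 7·6 + 5·12 = 11
b_65 = 0·11 + 7·1 + 5·6 = 11
b_66 = 0·11 + 7·11 + 5·1 = 4
b_67 = 0·4 + 7·11 + 5·11 = 2
b_68 = 0·2 + 7·4 + 5·11 = 5
b_69 = 0·5 + 7·2 + 5·4 = 8
b_70 = 0·8 + 7·5 + 5·2 = 6
b_71 = 0·6 + 7·8 + 5·5 = 3
b_72 = 0·3 + 7·6 + 5·8 = 4
b_73 = 0·4 + 7·3 + 5·6 = 12
b_74 = 0·12 + 7·4 + 5·3 = 4
b_75 = 0·4 + 7·12 + 5·4 = 0
b_76 = 0·0 + 7·4 + 5·12 = 10
b_77 = 0·10 + 7·0 + 5·4 = 7
b_78 = 0·7 + 7·10 + 5·0 = 5
b_79 = 0·5 + 7·7 + 5·10 = 8
b_80 = 0·8 + 7·5 + 5·7 = 5
b_81 = 0·5 + 7·8 + 5·5 = 3
b_82 = 0·3 + 7·5 + 5·8 = 10
b_83 = 0·10 + 7·3 + 5·5 = 7
b_84 = 0·7 + 7·10 + 5·3 = 7
b_85 = 0·7 + 7·7 + 5·10 = 8
b_86 = 0·8 + 7·7 + 5·7 = 6
(b_84, b_85, b_86) = (7, 8, 6) = (b_0, b_1, b_2), so the sequence has period 84.
267 ≡ 15 (mod 84), hence b_267 = b_15 = 1.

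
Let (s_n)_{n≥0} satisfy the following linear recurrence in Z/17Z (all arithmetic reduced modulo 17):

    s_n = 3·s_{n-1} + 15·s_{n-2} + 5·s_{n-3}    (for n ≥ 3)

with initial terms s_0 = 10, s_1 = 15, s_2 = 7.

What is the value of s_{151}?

s_3 = 3·7 + 15·15 + 5·10 = 7
s_4 = 3·7 + 15·7 + 5·15 = 14
s_5 = 3·14 + 15·7 + 5·7 = 12
s_6 = 3·12 + 15·14 + 5·7 = 9
s_7 = 3·9 + 15·12 + 5·14 = 5
s_8 = 3·5 + 15·9 + 5·12 = 6
s_9 = 3·6 + 15·5 + 5·9 = 2
s_10 = 3·2 + 15·6 + 5·5 = 2
s_11 = 3·2 + 15·2 + 5·6 = 15
s_12 = 3·15 + 15·2 + 5·2 = 0
s_13 = 3·0 + 15·15 + 5·2 = 14
s_14 = 3·14 + 15·0 + 5·15 = 15
s_15 = 3·15 + 15·14 + 5·0 = 0
s_16 = 3·0 + 15·15 + 5·14 = 6
s_17 = 3·6 + 15·0 + 5·15 = 8
s_18 = 3·8 + 15·6 + 5·0 = 12
s_19 = 3·12 + 15·8 + 5·6 = 16
s_20 = 3·16 + 15·12 + 5·8 = 13
s_21 = 3·13 + 15·16 + 5·12 = 16
s_22 = 3·16 + 15·13 + 5·16 = 0
s_23 = 3·0 + 15·16 + 5·13 = 16
s_24 = 3·16 + 15·0 + 5·16 = 9
s_25 = 3·9 + 15·16 + 5·0 = 12
s_26 = 3·12 + 15·9 + 5·16 = 13
s_27 = 3·13 + 15·12 + 5·9 = 9
s_28 = 3·9 + 15·13 + 5·12 = 10
s_29 = 3·10 + 15·9 + 5·13 = 9
s_30 = 3·9 + 15·10 + 5·9 = 1
s_31 = 3·1 + 15·9 + 5·10 = 1
s_32 = 3·1 + 15·1 + 5·9 = 12
s_33 = 3·12 + 15·1 + 5·1 = 5
s_34 = 3·5 + 15·12 + 5·1 = 13
s_35 = 3·13 + 15·5 + 5·12 = 4
s_36 = 3·4 + 15·13 + 5·5 = 11
s_37 = 3·11 + 15·4 + 5·13 = 5
s_38 = 3·5 + 15·11 + 5·4 = 13
s_39 = 3·13 + 15·5 + 5·11 = 16
s_40 = 3·16 + 15·13 + 5·5 = 13
s_41 = 3·13 + 15·16 + 5·13 = 4
s_42 = 3·4 + 15·13 + 5·16 = 15
s_43 = 3·15 + 15·4 + 5·13 = 0
s_44 = 3·0 + 15·15 + 5·4 = 7
s_45 = 3·7 + 15·0 + 5·15 = 11
s_46 = 3·11 + 15·7 + 5·0 = 2
s_47 = 3·2 + 15·11 + 5·7 = 2
s_48 = 3·2 + 15·2 + 5·11 = 6
s_49 = 3·6 + 15·2 + 5·2 = 7
s_50 = 3·7 + 15·6 + 5·2 = 2
s_51 = 3·2 + 15·7 + 5·6 = 5
s_52 = 3·5 + 15·2 + 5·7 = 12
s_53 = 3·12 + 15·5 + 5·2 = 2
s_54 = 3·2 + 15·12 + 5·5 = 7
s_55 = 3·7 + 15·2 + 5·12 = 9
s_56 = 3·9 + 15·7 + 5·2 = 6
s_57 = 3·6 + 15·9 + 5·7 = 1
s_58 = 3·1 + 15·6 + 5·9 = 2
s_59 = 3·2 + 15·1 + 5·6 = 0
s_60 = 3·0 + 15·2 + 5·1 = 1
s_61 = 3·1 + 15·0 + 5·2 = 13
s_62 = 3·13 + 15·1 + 5·0 = 3
s_63 = 3·3 + 15·13 + 5·1 = 5
s_64 = 3·5 + 15·3 + 5·13 = 6
s_65 = 3·6 + 15·5 + 5·3 = 6
s_66 = 3·6 + 15·6 + 5·5 = 14
s_67 = 3·14 + 15·6 + 5·6 = 9
s_68 = 3·9 + 15·14 + 5·6 = 12
s_69 = 3·12 + 15·9 + 5·14 = 3
s_70 = 3·3 + 15·12 + 5·9 = 13
s_71 = 3·13 + 15·3 + 5·12 = 8
s_72 = 3·8 + 15·13 + 5·3 = 13
s_73 = 3·13 + 15·8 + 5·13 = 3
s_74 = 3·3 + 15·13 + 5·8 = 6
s_75 = 3·6 + 15·3 + 5·13 = 9
s_76 = 3·9 + 15·6 + 5·3 = 13
s_77 = 3·13 + 15·9 + 5·6 = 0
s_78 = 3·0 + 15·13 + 5·9 = 2
s_79 = 3·2 + 15·0 + 5·13 = 3
s_80 = 3·3 + 15·2 + 5·0 = 5
s_81 = 3·5 + 15·3 + 5·2 = 2
s_82 = 3·2 + 15·5 + 5·3 = 11
s_83 = 3·11 + 15·2 + 5·5 = 3
s_84 = 3·3 + 15·11 + 5·2 = 14
s_85 = 3·14 + 15·3 + 5·11 = 6
s_86 = 3·6 + 15·14 + 5·3 = 5
s_87 = 3·5 + 15·6 + 5·14 = 5
s_88 = 3·5 + 15·5 + 5·6 = 1
s_89 = 3·1 + 15·5 + 5·5 = 1
s_90 = 3·1 + 15·1 + 5·5 = 9
s_91 = 3·9 + 15·1 + 5·1 = 13
s_92 = 3·13 + 15·9 + 5·1 = 9
s_93 = 3·9 + 15·13 + 5·9 = 12
s_94 = 3·12 + 15·9 + 5·13 = 15
s_95 = 3·15 + 15·12 + 5·9 = 15
s_96 = 3·15 + 15·15 + 5·12 = 7
s_97 = 3·7 + 15·15 + 5·15 = 15
s_98 = 3·15 + 15·7 + 5·15 = 4
s_99 = 3·4 + 15·15 + 5·7 = 0
s_100 = 3·0 + 15·4 + 5·15 = 16
s_101 = 3·16 + 15·0 + 5·4 = 0
s_102 = 3·0 + 15·16 + 5·0 = 2
s_103 = 3·2 + 15·0 + 5·16 = 1
s_104 = 3·1 + 15·2 + 5·0 = 16
s_105 = 3·16 + 15·1 + 5·2 = 5
s_106 = 3·5 + 15·16 + 5·1 = 5
s_107 = 3·5 + 15·5 + 5·16 = 0
s_108 = 3·0 + 15·5 + 5·5 = 15
s_109 = 3·15 + 15·0 + 5·5 = 2
s_110 = 3·2 + 15·15 + 5·0 = 10
s_111 = 3·10 + 15·2 + 5·15 = 16
s_112 = 3·16 + 15·10 + 5·2 = 4
s_113 = 3·4 + 15·16 + 5·10 = 13
s_114 = 3·13 + 15·4 + 5·16 = 9
s_115 = 3·9 + 15·13 + 5·4 = 4
s_116 = 3·4 + 15·9 + 5·13 = 8
s_117 = 3·8 + 15·4 + 5·9 = 10
s_118 = 3·10 + 15·8 + 5·4 = 0
s_119 = 3·0 + 15·10 + 5·8 = 3
s_120 = 3·3 + 15·0 + 5·10 = 8
s_121 = 3·8 + 15·3 + 5·0 = 1
s_122 = 3·1 + 15·8 + 5·3 = 2
s_123 = 3·2 + 15·1 + 5·8 = 10
s_124 = 3·10 + 15·2 + 5·1 = 14
s_125 = 3·14 + 15·10 + 5·2 = 15
s_126 = 3·15 + 15·14 + 5·10 = 16
s_127 = 3·16 + 15·15 + 5·14 = 3
s_128 = 3·3 + 15·16 + 5·15 = 1
s_129 = 3·1 + 15·3 + 5·16 = 9
s_130 = 3·9 + 15·1 + 5·3 = 6
s_131 = 3·6 + 15·9 + 5·1 = 5
s_132 = 3·5 + 15·6 + 5·9 = 14
s_133 = 3·14 + 15·5 + 5·6 = 11
s_134 = 3·11 + 15·14 + 5·5 = 13
s_135 = 3·13 + 15·11 + 5·14 = 2
s_136 = 3·2 + 15·13 + 5·11 = 1
s_137 = 3·1 + 15·2 + 5·13 = 13
s_138 = 3·13 + 15·1 + 5·2 = 13
s_139 = 3·13 + 15·13 + 5·1 = 1
s_140 = 3·1 + 15·13 + 5·13 = 8
s_141 = 3·8 + 15·1 + 5·13 = 2
s_142 = 3·2 + 15·8 + 5·1 = 12
s_143 = 3·12 + 15·2 + 5·8 = 4
s_144 = 3·4 + 15·12 + 5·2 = 15
s_145 = 3·15 + 15·4 + 5·12 = 12
s_146 = 3·12 + 15·15 + 5·4 = 9
s_147 = 3·9 + 15·12 + 5·15 = 10
s_148 = 3·10 + 15·9 + 5·12 = 4
s_149 = 3·4 + 15·10 + 5·9 = 3
s_150 = 3·3 + 15·4 + 5·10 = 0
s_151 = 3·0 + 15·3 + 5·4 = 14

14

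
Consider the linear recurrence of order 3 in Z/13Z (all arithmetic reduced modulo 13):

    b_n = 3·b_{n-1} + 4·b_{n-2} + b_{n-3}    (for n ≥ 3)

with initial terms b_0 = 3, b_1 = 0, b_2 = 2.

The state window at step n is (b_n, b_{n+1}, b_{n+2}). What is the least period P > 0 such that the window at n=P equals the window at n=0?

n=0: window = (3, 0, 2)
n=1: window = (0, 2, 9)
n=2: window = (2, 9, 9)
n=3: window = (9, 9, 0)
n=4: window = (9, 0, 6)
n=5: window = (0, 6, 1)
n=6: window = (6, 1, 1)
n=7: window = (1, 1, 0)
n=8: window = (1, 0, 5)
n=9: window = (0, 5, 3)
n=10: window = (5, 3, 3)
n=11: window = (3, 3, 0)
n=12: window = (3, 0, 2)
window at n=12 equals window at n=0 → period = 12

12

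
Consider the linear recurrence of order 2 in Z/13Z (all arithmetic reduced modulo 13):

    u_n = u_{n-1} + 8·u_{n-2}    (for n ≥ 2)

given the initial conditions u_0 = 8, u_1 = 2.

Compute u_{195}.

u_2 = 1·2 + 8·8 = 1
u_3 = 1·1 + 8·2 = 4
u_4 = 1·4 + 8·1 = 12
u_5 = 1·12 + 8·4 = 5
u_6 = 1·5 + 8·12 = 10
u_7 = 1·10 + 8·5 = 11
u_8 = 1·11 + 8·10 = 0
u_9 = 1·0 + 8·11 = 10
u_10 = 1·10 + 8·0 = 10
u_11 = 1·10 + 8·10 = 12
u_12 = 1·12 + 8·10 = 1
u_13 = 1·1 + 8·12 = 6
u_14 = 1·6 + 8·1 = 1
u_15 = 1·1 + 8·6 = 10
u_16 = 1·10 + 8·1 = 5
u_17 = 1·5 + 8·10 = 7
u_18 = 1·7 + 8·5 = 8
u_19 = 1·8 + 8·7 = 12
u_20 = 1·12 + 8·8 = 11
u_21 = 1·11 + 8·12 = 3
u_22 = 1·3 + 8·11 = 0
u_23 = 1·0 + 8·3 = 11
u_24 = 1·11 + 8·0 = 11
u_25 = 1·11 + 8·11 = 8
u_26 = 1·8 + 8·11 = 5
u_27 = 1·5 + 8·8 = 4
u_28 = 1·4 + 8·5 = 5
u_29 = 1·5 + 8·4 = 11
u_30 = 1·11 + 8·5 = 12
u_31 = 1·12 + 8·11 = 9
u_32 = 1·9 + 8·12 = 1
u_33 = 1·1 + 8·9 = 8
u_34 = 1·8 + 8·1 = 3
u_35 = 1·3 + 8·8 = 2
u_36 = 1·2 + 8·3 = 0
u_37 = 1·0 + 8·2 = 3
u_38 = 1·3 + 8·0 = 3
u_39 = 1·3 + 8·3 = 1
u_40 = 1·1 + 8·3 = 12
u_41 = 1·12 + 8·1 = 7
u_42 = 1·7 + 8·12 = 12
u_43 = 1·12 + 8·7 = 3
u_44 = 1·3 + 8·12 = 8
u_45 = 1·8 + 8·3 = 6
u_46 = 1·6 + 8·8 = 5
u_47 = 1·5 + 8·6 = 1
u_48 = 1·1 + 8·5 = 2
u_49 = 1·2 + 8·1 = 10
u_50 = 1·10 + 8·2 = 0
u_51 = 1·0 + 8·10 = 2
u_52 = 1·2 + 8·0 = 2
u_53 = 1·2 + 8·2 = 5
u_54 = 1·5 + 8·2 = 8
u_55 = 1·8 + 8·5 = 9
u_56 = 1·9 + 8·8 = 8
u_57 = 1·8 + 8·9 = 2
(u_56, u_57) = (8, 2) = (u_0, u_1), so the sequence has period 56.
195 ≡ 27 (mod 56), hence u_195 = u_27 = 4.

4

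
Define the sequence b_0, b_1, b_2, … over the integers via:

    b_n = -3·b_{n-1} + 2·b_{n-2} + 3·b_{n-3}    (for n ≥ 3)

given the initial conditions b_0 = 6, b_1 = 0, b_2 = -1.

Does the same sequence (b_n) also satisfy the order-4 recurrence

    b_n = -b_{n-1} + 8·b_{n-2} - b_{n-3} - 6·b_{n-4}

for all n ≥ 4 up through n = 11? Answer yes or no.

yes

Terms b_0..b_11: 6, 0, -1, 21, -65, 234, -769, 2580, -8576, 28581, -95155, 316899
n=4: candidate gives -65, actual b_4 = -65 ✓
n=5: candidate gives 234, actual b_5 = 234 ✓
n=6: candidate gives -769, actual b_6 = -769 ✓
n=7: candidate gives 2580, actual b_7 = 2580 ✓
n=8: candidate gives -8576, actual b_8 = -8576 ✓
n=9: candidate gives 28581, actual b_9 = 28581 ✓
n=10: candidate gives -95155, actual b_10 = -95155 ✓
n=11: candidate gives 316899, actual b_11 = 316899 ✓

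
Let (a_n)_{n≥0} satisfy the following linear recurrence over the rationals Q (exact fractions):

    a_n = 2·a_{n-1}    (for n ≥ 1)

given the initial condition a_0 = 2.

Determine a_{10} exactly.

a_1 = 2·2 = 4
a_2 = 2·4 = 8
a_3 = 2·8 = 16
a_4 = 2·16 = 32
a_5 = 2·32 = 64
a_6 = 2·64 = 128
a_7 = 2·128 = 256
a_8 = 2·256 = 512
a_9 = 2·512 = 1024
a_10 = 2·1024 = 2048

2048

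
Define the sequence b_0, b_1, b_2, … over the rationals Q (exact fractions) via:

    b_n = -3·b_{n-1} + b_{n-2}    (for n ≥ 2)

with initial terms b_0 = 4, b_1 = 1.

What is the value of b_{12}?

b_2 = -3·1 + 1·4 = 1
b_3 = -3·1 + 1·1 = -2
b_4 = -3·-2 + 1·1 = 7
b_5 = -3·7 + 1·-2 = -23
b_6 = -3·-23 + 1·7 = 76
b_7 = -3·76 + 1·-23 = -251
b_8 = -3·-251 + 1·76 = 829
b_9 = -3·829 + 1·-251 = -2738
b_10 = -3·-2738 + 1·829 = 9043
b_11 = -3·9043 + 1·-2738 = -29867
b_12 = -3·-29867 + 1·9043 = 98644

98644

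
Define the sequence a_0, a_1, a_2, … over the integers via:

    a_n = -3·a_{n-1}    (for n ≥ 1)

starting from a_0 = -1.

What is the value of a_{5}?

243

a_1 = -3·-1 = 3
a_2 = -3·3 = -9
a_3 = -3·-9 = 27
a_4 = -3·27 = -81
a_5 = -3·-81 = 243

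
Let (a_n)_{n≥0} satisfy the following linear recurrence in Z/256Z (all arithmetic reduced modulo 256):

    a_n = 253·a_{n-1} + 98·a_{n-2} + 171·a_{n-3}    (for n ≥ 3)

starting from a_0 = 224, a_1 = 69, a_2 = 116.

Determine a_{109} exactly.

251

a_3 = 253·116 + 98·69 + 171·224 = 174
a_4 = 253·174 + 98·116 + 171·69 = 117
a_5 = 253·117 + 98·174 + 171·116 = 185
a_6 = 253·185 + 98·117 + 171·174 = 217
a_7 = 253·217 + 98·185 + 171·117 = 110
a_8 = 253·110 + 98·217 + 171·185 = 91
a_9 = 253·91 + 98·110 + 171·217 = 254
a_10 = 253·254 + 98·91 + 171·110 = 86
a_11 = 253·86 + 98·254 + 171·91 = 3
a_12 = 253·3 + 98·86 + 171·254 = 141
a_13 = 253·141 + 98·3 + 171·86 = 241
a_14 = 253·241 + 98·141 + 171·3 = 40
a_15 = 253·40 + 98·241 + 171·141 = 249
a_16 = 253·249 + 98·40 + 171·241 = 96
a_17 = 253·96 + 98·249 + 171·40 = 234
a_18 = 253·234 + 98·96 + 171·249 = 85
a_19 = 253·85 + 98·234 + 171·96 = 181
a_20 = 253·181 + 98·85 + 171·234 = 185
a_21 = 253·185 + 98·181 + 171·85 = 230
a_22 = 253·230 + 98·185 + 171·181 = 7
a_23 = 253·7 + 98·230 + 171·185 = 138
a_24 = 253·138 + 98·7 + 171·230 = 178
a_25 = 253·178 + 98·138 + 171·7 = 107
a_26 = 253·107 + 98·178 + 171·138 = 17
a_27 = 253·17 + 98·107 + 171·178 = 169
a_28 = 253·169 + 98·17 + 171·107 = 0
a_29 = 253·0 + 98·169 + 171·17 = 13
a_30 = 253·13 + 98·0 + 171·169 = 188
a_31 = 253·188 + 98·13 + 171·0 = 198
a_32 = 253·198 + 98·188 + 171·13 = 85
a_33 = 253·85 + 98·198 + 171·188 = 97
a_34 = 253·97 + 98·85 + 171·198 = 169
a_35 = 253·169 + 98·97 + 171·85 = 238
a_36 = 253·238 + 98·169 + 171·97 = 179
a_37 = 253·179 + 98·238 + 171·169 = 230
a_38 = 253·230 + 98·179 + 171·238 = 206
a_39 = 253·206 + 98·230 + 171·179 = 51
a_40 = 253·51 + 98·206 + 171·230 = 229
a_41 = 253·229 + 98·51 + 171·206 = 113
a_42 = 253·113 + 98·229 + 171·51 = 104
a_43 = 253·104 + 98·113 + 171·229 = 1
a_44 = 253·1 + 98·104 + 171·113 = 72
a_45 = 253·72 + 98·1 + 171·104 = 2
a_46 = 253·2 + 98·72 + 171·1 = 53
a_47 = 253·53 + 98·2 + 171·72 = 61
a_48 = 253·61 + 98·53 + 171·2 = 233
a_49 = 253·233 + 98·61 + 171·53 = 6
a_50 = 253·6 + 98·233 + 171·61 = 223
a_51 = 253·223 + 98·6 + 171·233 = 82
a_52 = 253·82 + 98·223 + 171·6 = 106
a_53 = 253·106 + 98·82 + 171·223 = 27
a_54 = 253·27 + 98·106 + 171·82 = 9
a_55 = 253·9 + 98·27 + 171·106 = 9
a_56 = 253·9 + 98·9 + 171·27 = 96
a_57 = 253·96 + 98·9 + 171·9 = 85
a_58 = 253·85 + 98·96 + 171·9 = 196
a_59 = 253·196 + 98·85 + 171·96 = 94
a_60 = 253·94 + 98·196 + 171·85 = 181
a_61 = 253·181 + 98·94 + 171·196 = 201
a_62 = 253·201 + 98·181 + 171·94 = 185
a_63 = 253·185 + 98·201 + 171·181 = 174
a_64 = 253·174 + 98·185 + 171·201 = 11
a_65 = 253·11 + 98·174 + 171·185 = 14
a_66 = 253·14 + 98·11 + 171·174 = 70
a_67 = 253·70 + 98·14 + 171·11 = 227
a_68 = 253·227 + 98·70 + 171·14 = 125
a_69 = 253·125 + 98·227 + 171·70 = 49
a_70 = 253·49 + 98·125 + 171·227 = 232
a_71 = 253·232 + 98·49 + 171·125 = 137
a_72 = 253·137 + 98·232 + 171·49 = 240
a_73 = 253·240 + 98·137 + 171·232 = 154
a_74 = 253·154 + 98·240 + 171·137 = 149
a_75 = 253·149 + 98·154 + 171·240 = 133
a_76 = 253·133 + 98·149 + 171·154 = 89
a_77 = 253·89 + 98·133 + 171·149 = 102
a_78 = 253·102 + 98·89 + 171·133 = 183
a_79 = 253·183 + 98·102 + 171·89 = 90
a_80 = 253·90 + 98·183 + 171·102 = 34
a_81 = 253·34 + 98·90 + 171·183 = 75
a_82 = 253·75 + 98·34 + 171·90 = 65
a_83 = 253·65 + 98·75 + 171·34 = 169
a_84 = 253·169 + 98·65 + 171·75 = 0
a_85 = 253·0 + 98·169 + 171·65 = 29
a_86 = 253·29 + 98·0 + 171·169 = 140
a_87 = 253·140 + 98·29 + 171·0 = 118
a_88 = 253·118 + 98·140 + 171·29 = 149
a_89 = 253·149 + 98·118 + 171·140 = 241
a_90 = 253·241 + 98·149 + 171·118 = 9
a_91 = 253·9 + 98·241 + 171·149 = 174
a_92 = 253·174 + 98·9 + 171·241 = 99
a_93 = 253·99 + 98·174 + 171·9 = 118
a_94 = 253·118 + 98·99 + 171·174 = 190
a_95 = 253·190 + 98·118 + 171·99 = 19
a_96 = 253·19 + 98·190 + 171·118 = 85
a_97 = 253·85 + 98·19 + 171·190 = 49
a_98 = 253·49 + 98·85 + 171·19 = 168
a_99 = 253·168 + 98·49 + 171·85 = 145
a_100 = 253·145 + 98·168 + 171·49 = 88
a_101 = 253·88 + 98·145 + 171·168 = 178
a_102 = 253·178 + 98·88 + 171·145 = 117
a_103 = 253·117 + 98·178 + 171·88 = 141
a_104 = 253·141 + 98·117 + 171·178 = 9
a_105 = 253·9 + 98·141 + 171·117 = 6
a_106 = 253·6 + 98·9 + 171·141 = 143
a_107 = 253·143 + 98·6 + 171·9 = 162
a_108 = 253·162 + 98·143 + 171·6 = 218
a_109 = 253·218 + 98·162 + 171·143 = 251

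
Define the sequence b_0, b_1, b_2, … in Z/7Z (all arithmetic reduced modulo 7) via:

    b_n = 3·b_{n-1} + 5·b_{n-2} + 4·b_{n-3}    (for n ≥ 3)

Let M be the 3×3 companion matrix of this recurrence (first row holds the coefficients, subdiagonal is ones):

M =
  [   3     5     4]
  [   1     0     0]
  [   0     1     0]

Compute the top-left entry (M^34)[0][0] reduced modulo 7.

(M^34)[0][0] is the top entry after applying M 34 times to the unit state (1, 0, 0). Equivalently it is h_{36} for the auxiliary sequence (h_n) obeying the same recurrence with h_2 = 1 and h_i = 0 for 0 ≤ i < 2:
h_3 = 3·1 + 5·0 + 4·0 = 3
h_4 = 3·3 + 5·1 + 4·0 = 0
h_5 = 3·0 + 5·3 + 4·1 = 5
h_6 = 3·5 + 5·0 + 4·3 = 6
h_7 = 3·6 + 5·5 + 4·0 = 1
h_8 = 3·1 + 5·6 + 4·5 = 4
h_9 = 3·4 + 5·1 + 4·6 = 6
h_10 = 3·6 + 5·4 + 4·1 = 0
h_11 = 3·0 + 5·6 + 4·4 = 4
h_12 = 3·4 + 5·0 + 4·6 = 1
h_13 = 3·1 + 5·4 + 4·0 = 2
h_14 = 3·2 + 5·1 + 4·4 = 6
h_15 = 3·6 + 5·2 + 4·1 = 4
h_16 = 3·4 + 5·6 + 4·2 = 1
h_17 = 3·1 + 5·4 + 4·6 = 5
h_18 = 3·5 + 5·1 + 4·4 = 1
h_19 = 3·1 + 5·5 + 4·1 = 4
h_20 = 3·4 + 5·1 + 4·5 = 2
h_21 = 3·2 + 5·4 + 4·1 = 2
h_22 = 3·2 + 5·2 + 4·4 = 4
h_23 = 3·4 + 5·2 + 4·2 = 2
h_24 = 3·2 + 5·4 + 4·2 = 6
h_25 = 3·6 + 5·2 + 4·4 = 2
h_26 = 3·2 + 5·6 + 4·2 = 2
h_27 = 3·2 + 5·2 + 4·6 = 5
h_28 = 3·5 + 5·2 + 4·2 = 5
h_29 = 3·5 + 5·5 + 4·2 = 6
h_30 = 3·6 + 5·5 + 4·5 = 0
h_31 = 3·0 + 5·6 + 4·5 = 1
h_32 = 3·1 + 5·0 + 4·6 = 6
h_33 = 3·6 + 5·1 + 4·0 = 2
h_34 = 3·2 + 5·6 + 4·1 = 5
h_35 = 3·5 + 5·2 + 4·6 = 0
h_36 = 3·0 + 5·5 + 4·2 = 5

5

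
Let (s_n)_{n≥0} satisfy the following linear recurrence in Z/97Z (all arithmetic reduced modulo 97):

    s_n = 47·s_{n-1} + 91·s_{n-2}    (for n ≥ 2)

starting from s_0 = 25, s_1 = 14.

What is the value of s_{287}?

s_2 = 47·14 + 91·25 = 23
s_3 = 47·23 + 91·14 = 27
s_4 = 47·27 + 91·23 = 64
s_5 = 47·64 + 91·27 = 33
s_6 = 47·33 + 91·64 = 3
s_7 = 47·3 + 91·33 = 40
Continuing the recurrence:
  s_8 = 19;  s_9 = 71;  s_10 = 22;  s_11 = 26;  s_12 = 23;  s_13 = 52
  s_14 = 75;  s_15 = 12;  s_16 = 17;  s_17 = 48;  s_18 = 20;  s_19 = 70
  s_20 = 66;  s_21 = 63;  s_22 = 43;  s_23 = 91;  s_24 = 42;  s_25 = 70
  s_26 = 31;  s_27 = 67;  s_28 = 53;  s_29 = 52;  s_30 = 89;  s_31 = 88
  s_32 = 13;  s_33 = 83;  s_34 = 40;  s_35 = 24;  s_36 = 15;  s_37 = 76
  s_38 = 87;  s_39 = 44;  s_40 = 91;  s_41 = 36;  s_42 = 79;  s_43 = 5
  s_44 = 52;  s_45 = 86;  s_46 = 44;  s_47 = 0;  s_48 = 27;  s_49 = 8
  s_50 = 20;  s_51 = 19;  s_52 = 94;  s_53 = 36;  s_54 = 61;  s_55 = 32
  s_56 = 71;  s_57 = 41;  s_58 = 46;  s_59 = 73;  s_60 = 51;  s_61 = 19
  s_62 = 5;  s_63 = 24;  s_64 = 31;  s_65 = 52;  s_66 = 27;  s_67 = 84
  s_68 = 3;  s_69 = 25;  s_70 = 90;  s_71 = 6;  s_72 = 33;  s_73 = 60
  s_74 = 3;  s_75 = 72;  s_76 = 68;  s_77 = 48;  s_78 = 5;  s_79 = 44
  s_80 = 1;  s_81 = 74;  s_82 = 77;  s_83 = 71;  s_84 = 62;  s_85 = 63
  s_86 = 67;  s_87 = 55;  s_88 = 49;  s_89 = 33;  s_90 = 93;  s_91 = 2
  s_92 = 21;  s_93 = 5;  s_94 = 12;  s_95 = 49;  s_96 = 0;  s_97 = 94
  s_98 = 53;  s_99 = 84;  s_100 = 41;  s_101 = 65;  s_102 = 93;  s_103 = 4
  s_104 = 18;  s_105 = 46;  s_106 = 17;  s_107 = 38;  s_108 = 35;  s_109 = 59
  s_110 = 41;  s_111 = 21;  s_112 = 62;  s_113 = 72;  s_114 = 5;  s_115 = 94
  s_116 = 23;  s_117 = 32;  s_118 = 8;  s_119 = 87;  s_120 = 64;  s_121 = 61
  s_122 = 58;  s_123 = 32;  s_124 = 89;  s_125 = 14;  s_126 = 27;  s_127 = 21
  s_128 = 49;  s_129 = 43;  s_130 = 78;  s_131 = 13;  s_132 = 46;  s_133 = 47
  s_134 = 90;  s_135 = 68;  s_136 = 37;  s_137 = 70;  s_138 = 61;  s_139 = 22
  s_140 = 86;  s_141 = 30;  s_142 = 21;  s_143 = 31;  s_144 = 70;  s_145 = 0
  s_146 = 65;  s_147 = 48;  s_148 = 23;  s_149 = 17;  s_150 = 79;  s_151 = 22
  s_152 = 75;  s_153 = 95;  s_154 = 38;  s_155 = 52;  s_156 = 82;  s_157 = 50
  s_158 = 15;  s_159 = 17;  s_160 = 30;  s_161 = 47;  s_162 = 89;  s_163 = 21
  s_164 = 65;  s_165 = 19;  s_166 = 18;  s_167 = 53;  s_168 = 55;  s_169 = 36
  s_170 = 4;  s_171 = 69;  s_172 = 18;  s_173 = 44;  s_174 = 20;  s_175 = 94
  s_176 = 30;  s_177 = 70;  s_178 = 6;  s_179 = 56;  s_180 = 74;  s_181 = 38
  s_182 = 81;  s_183 = 87;  s_184 = 14;  s_185 = 39;  s_186 = 3;  s_187 = 4
  s_188 = 73;  s_189 = 12;  s_190 = 29;  s_191 = 30;  s_192 = 72;  s_193 = 3
  s_194 = 0;  s_195 = 79;  s_196 = 27;  s_197 = 19;  s_198 = 52;  s_199 = 2
  s_200 = 73;  s_201 = 24;  s_202 = 11;  s_203 = 82;  s_204 = 5;  s_205 = 34
  s_206 = 16;  s_207 = 63;  s_208 = 52;  s_209 = 29;  s_210 = 81;  s_211 = 44
  s_212 = 30;  s_213 = 79;  s_214 = 41;  s_215 = 95;  s_216 = 48;  s_217 = 37
  s_218 = 93;  s_219 = 75;  s_220 = 57;  s_221 = 95;  s_222 = 49;  s_223 = 84
  s_224 = 65;  s_225 = 29;  s_226 = 3;  s_227 = 64;  s_228 = 80;  s_229 = 78
  s_230 = 82;  s_231 = 88;  s_232 = 55;  s_233 = 20;  s_234 = 28;  s_235 = 32
  s_236 = 75;  s_237 = 35;  s_238 = 31;  s_239 = 83;  s_240 = 29;  s_241 = 89
  s_242 = 32;  s_243 = 0;  s_244 = 2;  s_245 = 94;  s_246 = 41;  s_247 = 5
  s_248 = 86;  s_249 = 35;  s_250 = 62;  s_251 = 85;  s_252 = 34;  s_253 = 21
  s_254 = 7;  s_255 = 9;  s_256 = 90;  s_257 = 5;  s_258 = 83;  s_259 = 88
  s_260 = 49;  s_261 = 29;  s_262 = 2;  s_263 = 17;  s_264 = 11;  s_265 = 27
  s_266 = 39;  s_267 = 22;  s_268 = 24;  s_269 = 26;  s_270 = 11;  s_271 = 70
  s_272 = 23;  s_273 = 79;  s_274 = 83;  s_275 = 32;  s_276 = 36;  s_277 = 45
  s_278 = 56;  s_279 = 34;  s_280 = 1;  s_281 = 37;  s_282 = 84;  s_283 = 40
  s_284 = 18;  s_285 = 24
s_286 = 47·24 + 91·18 = 50
s_287 = 47·50 + 91·24 = 72

72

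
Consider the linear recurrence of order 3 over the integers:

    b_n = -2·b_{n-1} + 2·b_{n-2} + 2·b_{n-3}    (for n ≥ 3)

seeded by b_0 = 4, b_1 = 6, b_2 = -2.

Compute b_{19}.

39065728

b_3 = -2·-2 + 2·6 + 2·4 = 24
b_4 = -2·24 + 2·-2 + 2·6 = -40
b_5 = -2·-40 + 2·24 + 2·-2 = 124
b_6 = -2·124 + 2·-40 + 2·24 = -280
b_7 = -2·-280 + 2·124 + 2·-40 = 728
b_8 = -2·728 + 2·-280 + 2·124 = -1768
b_9 = -2·-1768 + 2·728 + 2·-280 = 4432
b_10 = -2·4432 + 2·-1768 + 2·728 = -10944
b_11 = -2·-10944 + 2·4432 + 2·-1768 = 27216
b_12 = -2·27216 + 2·-10944 + 2·4432 = -67456
b_13 = -2·-67456 + 2·27216 + 2·-10944 = 167456
b_14 = -2·167456 + 2·-67456 + 2·27216 = -415392
b_15 = -2·-415392 + 2·167456 + 2·-67456 = 1030784
b_16 = -2·1030784 + 2·-415392 + 2·167456 = -2557440
b_17 = -2·-2557440 + 2·1030784 + 2·-415392 = 6345664
b_18 = -2·6345664 + 2·-2557440 + 2·1030784 = -15744640
b_19 = -2·-15744640 + 2·6345664 + 2·-2557440 = 39065728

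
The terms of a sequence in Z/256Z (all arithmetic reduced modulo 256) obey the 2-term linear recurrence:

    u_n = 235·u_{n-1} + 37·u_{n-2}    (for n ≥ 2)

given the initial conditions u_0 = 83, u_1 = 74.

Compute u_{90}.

247

u_2 = 235·74 + 37·83 = 237
u_3 = 235·237 + 37·74 = 65
u_4 = 235·65 + 37·237 = 236
u_5 = 235·236 + 37·65 = 9
u_6 = 235·9 + 37·236 = 95
u_7 = 235·95 + 37·9 = 130
u_8 = 235·130 + 37·95 = 17
u_9 = 235·17 + 37·130 = 101
u_10 = 235·101 + 37·17 = 44
u_11 = 235·44 + 37·101 = 253
u_12 = 235·253 + 37·44 = 155
u_13 = 235·155 + 37·253 = 218
u_14 = 235·218 + 37·155 = 133
u_15 = 235·133 + 37·218 = 153
u_16 = 235·153 + 37·133 = 172
u_17 = 235·172 + 37·153 = 1
u_18 = 235·1 + 37·172 = 199
u_19 = 235·199 + 37·1 = 210
u_20 = 235·210 + 37·199 = 137
u_21 = 235·137 + 37·210 = 29
u_22 = 235·29 + 37·137 = 108
u_23 = 235·108 + 37·29 = 85
u_24 = 235·85 + 37·108 = 163
u_25 = 235·163 + 37·85 = 234
u_26 = 235·234 + 37·163 = 93
u_27 = 235·93 + 37·234 = 49
u_28 = 235·49 + 37·93 = 108
u_29 = 235·108 + 37·49 = 57
u_30 = 235·57 + 37·108 = 239
u_31 = 235·239 + 37·57 = 162
u_32 = 235·162 + 37·239 = 65
u_33 = 235·65 + 37·162 = 21
u_34 = 235·21 + 37·65 = 172
u_35 = 235·172 + 37·21 = 237
u_36 = 235·237 + 37·172 = 107
u_37 = 235·107 + 37·237 = 122
u_38 = 235·122 + 37·107 = 117
u_39 = 235·117 + 37·122 = 9
u_40 = 235·9 + 37·117 = 44
u_41 = 235·44 + 37·9 = 177
u_42 = 235·177 + 37·44 = 215
u_43 = 235·215 + 37·177 = 242
u_44 = 235·242 + 37·215 = 57
u_45 = 235·57 + 37·242 = 77
u_46 = 235·77 + 37·57 = 236
u_47 = 235·236 + 37·77 = 197
u_48 = 235·197 + 37·236 = 243
u_49 = 235·243 + 37·197 = 138
u_50 = 235·138 + 37·243 = 205
u_51 = 235·205 + 37·138 = 33
u_52 = 235·33 + 37·205 = 236
u_53 = 235·236 + 37·33 = 105
u_54 = 235·105 + 37·236 = 127
u_55 = 235·127 + 37·105 = 194
u_56 = 235·194 + 37·127 = 113
u_57 = 235·113 + 37·194 = 197
u_58 = 235·197 + 37·113 = 44
u_59 = 235·44 + 37·197 = 221
u_60 = 235·221 + 37·44 = 59
u_61 = 235·59 + 37·221 = 26
u_62 = 235·26 + 37·59 = 101
u_63 = 235·101 + 37·26 = 121
u_64 = 235·121 + 37·101 = 172
u_65 = 235·172 + 37·121 = 97
u_66 = 235·97 + 37·172 = 231
u_67 = 235·231 + 37·97 = 18
u_68 = 235·18 + 37·231 = 233
u_69 = 235·233 + 37·18 = 125
u_70 = 235·125 + 37·233 = 108
u_71 = 235·108 + 37·125 = 53
u_72 = 235·53 + 37·108 = 67
u_73 = 235·67 + 37·53 = 42
u_74 = 235·42 + 37·67 = 61
u_75 = 235·61 + 37·42 = 17
u_76 = 235·17 + 37·61 = 108
u_77 = 235·108 + 37·17 = 153
u_78 = 235·153 + 37·108 = 15
u_79 = 235·15 + 37·153 = 226
u_80 = 235·226 + 37·15 = 161
u_81 = 235·161 + 37·226 = 117
u_82 = 235·117 + 37·161 = 172
u_83 = 235·172 + 37·117 = 205
u_84 = 235·205 + 37·172 = 11
u_85 = 235·11 + 37·205 = 186
u_86 = 235·186 + 37·11 = 85
u_87 = 235·85 + 37·186 = 233
u_88 = 235·233 + 37·85 = 44
u_89 = 235·44 + 37·233 = 17
u_90 = 235·17 + 37·44 = 247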